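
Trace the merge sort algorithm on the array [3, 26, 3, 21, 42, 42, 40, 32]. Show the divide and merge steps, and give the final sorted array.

Merge sort trace:

Split: [3, 26, 3, 21, 42, 42, 40, 32] -> [3, 26, 3, 21] and [42, 42, 40, 32]
  Split: [3, 26, 3, 21] -> [3, 26] and [3, 21]
    Split: [3, 26] -> [3] and [26]
    Merge: [3] + [26] -> [3, 26]
    Split: [3, 21] -> [3] and [21]
    Merge: [3] + [21] -> [3, 21]
  Merge: [3, 26] + [3, 21] -> [3, 3, 21, 26]
  Split: [42, 42, 40, 32] -> [42, 42] and [40, 32]
    Split: [42, 42] -> [42] and [42]
    Merge: [42] + [42] -> [42, 42]
    Split: [40, 32] -> [40] and [32]
    Merge: [40] + [32] -> [32, 40]
  Merge: [42, 42] + [32, 40] -> [32, 40, 42, 42]
Merge: [3, 3, 21, 26] + [32, 40, 42, 42] -> [3, 3, 21, 26, 32, 40, 42, 42]

Final sorted array: [3, 3, 21, 26, 32, 40, 42, 42]

The merge sort proceeds by recursively splitting the array and merging sorted halves.
After all merges, the sorted array is [3, 3, 21, 26, 32, 40, 42, 42].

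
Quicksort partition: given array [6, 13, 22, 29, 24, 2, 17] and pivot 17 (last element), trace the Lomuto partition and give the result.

Lomuto partition with pivot = 17:

Initial array: [6, 13, 22, 29, 24, 2, 17]

arr[0]=6 <= 17: swap with position 0, array becomes [6, 13, 22, 29, 24, 2, 17]
arr[1]=13 <= 17: swap with position 1, array becomes [6, 13, 22, 29, 24, 2, 17]
arr[2]=22 > 17: no swap
arr[3]=29 > 17: no swap
arr[4]=24 > 17: no swap
arr[5]=2 <= 17: swap with position 2, array becomes [6, 13, 2, 29, 24, 22, 17]

Place pivot at position 3: [6, 13, 2, 17, 24, 22, 29]
Pivot position: 3

After partitioning with pivot 17, the array becomes [6, 13, 2, 17, 24, 22, 29]. The pivot is placed at index 3. All elements to the left of the pivot are <= 17, and all elements to the right are > 17.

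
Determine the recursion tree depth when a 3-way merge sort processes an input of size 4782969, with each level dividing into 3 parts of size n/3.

For divide and conquer with division factor 3:

Problem sizes at each level:
Level 0: 4782969
Level 1: 1594323
Level 2: 531441
Level 3: 177147
Level 4: 59049
Level 5: 19683
Level 6: 6561
Level 7: 2187
Level 8: 729
Level 9: 243
Level 10: 81
Level 11: 27
Level 12: 9
Level 13: 3
Level 14: 1

The root is level 0 and the size-1 base case is level 14 (the tree spans levels 0 through 14, i.e. 15 levels counting the root), so the depth is the number of divisions: log_3(4782969) = 14

The recursion tree depth is log_3(4782969) = 14. At each level, the problem size is divided by 3, so it takes 14 divisions to reduce to a base case of size 1. The algorithm makes 3 recursive calls at each level.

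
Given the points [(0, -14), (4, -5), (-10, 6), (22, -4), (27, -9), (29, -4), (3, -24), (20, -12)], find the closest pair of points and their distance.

Computing all pairwise distances among 8 points:

d((0, -14), (4, -5)) = 9.8489
d((0, -14), (-10, 6)) = 22.3607
d((0, -14), (22, -4)) = 24.1661
d((0, -14), (27, -9)) = 27.4591
d((0, -14), (29, -4)) = 30.6757
d((0, -14), (3, -24)) = 10.4403
d((0, -14), (20, -12)) = 20.0998
d((4, -5), (-10, 6)) = 17.8045
d((4, -5), (22, -4)) = 18.0278
d((4, -5), (27, -9)) = 23.3452
d((4, -5), (29, -4)) = 25.02
d((4, -5), (3, -24)) = 19.0263
d((4, -5), (20, -12)) = 17.4642
d((-10, 6), (22, -4)) = 33.5261
d((-10, 6), (27, -9)) = 39.9249
d((-10, 6), (29, -4)) = 40.2616
d((-10, 6), (3, -24)) = 32.6956
d((-10, 6), (20, -12)) = 34.9857
d((22, -4), (27, -9)) = 7.0711
d((22, -4), (29, -4)) = 7.0
d((22, -4), (3, -24)) = 27.5862
d((22, -4), (20, -12)) = 8.2462
d((27, -9), (29, -4)) = 5.3852 <-- minimum
d((27, -9), (3, -24)) = 28.3019
d((27, -9), (20, -12)) = 7.6158
d((29, -4), (3, -24)) = 32.8024
d((29, -4), (20, -12)) = 12.0416
d((3, -24), (20, -12)) = 20.8087

Closest pair: (27, -9) and (29, -4) with distance 5.3852

The closest pair is (27, -9) and (29, -4) with Euclidean distance 5.3852. For 8 points, brute-force pairwise comparison is shown above. For large n, the divide-and-conquer algorithm (sort by x, recurse on halves, check the dividing strip) achieves O(n log n).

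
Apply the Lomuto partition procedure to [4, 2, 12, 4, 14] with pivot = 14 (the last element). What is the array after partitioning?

Lomuto partition with pivot = 14:

Initial array: [4, 2, 12, 4, 14]

arr[0]=4 <= 14: swap with position 0, array becomes [4, 2, 12, 4, 14]
arr[1]=2 <= 14: swap with position 1, array becomes [4, 2, 12, 4, 14]
arr[2]=12 <= 14: swap with position 2, array becomes [4, 2, 12, 4, 14]
arr[3]=4 <= 14: swap with position 3, array becomes [4, 2, 12, 4, 14]

Place pivot at position 4: [4, 2, 12, 4, 14]
Pivot position: 4

After partitioning with pivot 14, the array becomes [4, 2, 12, 4, 14]. The pivot is placed at index 4. All elements to the left of the pivot are <= 14, and all elements to the right are > 14.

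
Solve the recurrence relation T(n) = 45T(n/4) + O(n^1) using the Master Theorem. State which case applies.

Master Theorem for T(n) = 45T(n/4) + O(n^1):

a = 45, b = 4, c = 1
log_b(a) = log_4(45) = 2.7459

Case 1: c = 1 < log_4(45) = 2.7459
T(n) = O(n^(log_4 45))

For T(n) = 45T(n/4) + O(n^1): log_4(45) = 2.7459. This is Case 1 of the Master Theorem (c < log_b(a), work dominated by leaves), giving O(n^(log_4 45)).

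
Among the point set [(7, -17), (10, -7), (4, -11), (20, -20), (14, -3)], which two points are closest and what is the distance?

Computing all pairwise distances among 5 points:

d((7, -17), (10, -7)) = 10.4403
d((7, -17), (4, -11)) = 6.7082
d((7, -17), (20, -20)) = 13.3417
d((7, -17), (14, -3)) = 15.6525
d((10, -7), (4, -11)) = 7.2111
d((10, -7), (20, -20)) = 16.4012
d((10, -7), (14, -3)) = 5.6569 <-- minimum
d((4, -11), (20, -20)) = 18.3576
d((4, -11), (14, -3)) = 12.8062
d((20, -20), (14, -3)) = 18.0278

Closest pair: (10, -7) and (14, -3) with distance 5.6569

The closest pair is (10, -7) and (14, -3) with Euclidean distance 5.6569. For 5 points, brute-force pairwise comparison is shown above. For large n, the divide-and-conquer algorithm (sort by x, recurse on halves, check the dividing strip) achieves O(n log n).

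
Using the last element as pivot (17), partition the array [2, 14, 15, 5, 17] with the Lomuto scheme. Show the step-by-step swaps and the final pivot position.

Lomuto partition with pivot = 17:

Initial array: [2, 14, 15, 5, 17]

arr[0]=2 <= 17: swap with position 0, array becomes [2, 14, 15, 5, 17]
arr[1]=14 <= 17: swap with position 1, array becomes [2, 14, 15, 5, 17]
arr[2]=15 <= 17: swap with position 2, array becomes [2, 14, 15, 5, 17]
arr[3]=5 <= 17: swap with position 3, array becomes [2, 14, 15, 5, 17]

Place pivot at position 4: [2, 14, 15, 5, 17]
Pivot position: 4

After partitioning with pivot 17, the array becomes [2, 14, 15, 5, 17]. The pivot is placed at index 4. All elements to the left of the pivot are <= 17, and all elements to the right are > 17.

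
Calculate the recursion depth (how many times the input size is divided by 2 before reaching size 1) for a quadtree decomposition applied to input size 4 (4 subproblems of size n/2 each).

For divide and conquer with division factor 2:

Problem sizes at each level:
Level 0: 4
Level 1: 2
Level 2: 1

The root is level 0 and the size-1 base case is level 2 (the tree spans levels 0 through 2, i.e. 3 levels counting the root), so the depth is the number of divisions: log_2(4) = 2

The recursion tree depth is log_2(4) = 2. At each level, the problem size is divided by 2, so it takes 2 divisions to reduce to a base case of size 1. The algorithm makes 4 recursive calls at each level.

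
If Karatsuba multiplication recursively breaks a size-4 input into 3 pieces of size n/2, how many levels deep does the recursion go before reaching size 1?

For divide and conquer with division factor 2:

Problem sizes at each level:
Level 0: 4
Level 1: 2
Level 2: 1

The root is level 0 and the size-1 base case is level 2 (the tree spans levels 0 through 2, i.e. 3 levels counting the root), so the depth is the number of divisions: log_2(4) = 2

The recursion tree depth is log_2(4) = 2. At each level, the problem size is divided by 2, so it takes 2 divisions to reduce to a base case of size 1. The algorithm makes 3 recursive calls at each level.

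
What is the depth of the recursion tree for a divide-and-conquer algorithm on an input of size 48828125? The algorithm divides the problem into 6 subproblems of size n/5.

For divide and conquer with division factor 5:

Problem sizes at each level:
Level 0: 48828125
Level 1: 9765625
Level 2: 1953125
Level 3: 390625
Level 4: 78125
Level 5: 15625
Level 6: 3125
Level 7: 625
Level 8: 125
Level 9: 25
Level 10: 5
Level 11: 1

The root is level 0 and the size-1 base case is level 11 (the tree spans levels 0 through 11, i.e. 12 levels counting the root), so the depth is the number of divisions: log_5(48828125) = 11

The recursion tree depth is log_5(48828125) = 11. At each level, the problem size is divided by 5, so it takes 11 divisions to reduce to a base case of size 1. The algorithm makes 6 recursive calls at each level.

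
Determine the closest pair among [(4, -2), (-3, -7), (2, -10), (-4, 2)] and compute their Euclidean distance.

Computing all pairwise distances among 4 points:

d((4, -2), (-3, -7)) = 8.6023
d((4, -2), (2, -10)) = 8.2462
d((4, -2), (-4, 2)) = 8.9443
d((-3, -7), (2, -10)) = 5.831 <-- minimum
d((-3, -7), (-4, 2)) = 9.0554
d((2, -10), (-4, 2)) = 13.4164

Closest pair: (-3, -7) and (2, -10) with distance 5.831

The closest pair is (-3, -7) and (2, -10) with Euclidean distance 5.831. For 4 points, brute-force pairwise comparison is shown above. For large n, the divide-and-conquer algorithm (sort by x, recurse on halves, check the dividing strip) achieves O(n log n).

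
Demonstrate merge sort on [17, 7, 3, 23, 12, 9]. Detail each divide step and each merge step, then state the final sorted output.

Merge sort trace:

Split: [17, 7, 3, 23, 12, 9] -> [17, 7, 3] and [23, 12, 9]
  Split: [17, 7, 3] -> [17] and [7, 3]
    Split: [7, 3] -> [7] and [3]
    Merge: [7] + [3] -> [3, 7]
  Merge: [17] + [3, 7] -> [3, 7, 17]
  Split: [23, 12, 9] -> [23] and [12, 9]
    Split: [12, 9] -> [12] and [9]
    Merge: [12] + [9] -> [9, 12]
  Merge: [23] + [9, 12] -> [9, 12, 23]
Merge: [3, 7, 17] + [9, 12, 23] -> [3, 7, 9, 12, 17, 23]

Final sorted array: [3, 7, 9, 12, 17, 23]

The merge sort proceeds by recursively splitting the array and merging sorted halves.
After all merges, the sorted array is [3, 7, 9, 12, 17, 23].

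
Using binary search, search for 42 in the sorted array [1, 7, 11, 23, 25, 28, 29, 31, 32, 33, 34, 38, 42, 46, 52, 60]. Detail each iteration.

Binary search for 42 in [1, 7, 11, 23, 25, 28, 29, 31, 32, 33, 34, 38, 42, 46, 52, 60]:

lo=0, hi=15, mid=7, arr[mid]=31 -> 31 < 42, search right half
lo=8, hi=15, mid=11, arr[mid]=38 -> 38 < 42, search right half
lo=12, hi=15, mid=13, arr[mid]=46 -> 46 > 42, search left half
lo=12, hi=12, mid=12, arr[mid]=42 -> Found target at index 12!

Binary search finds 42 at index 12 after 4 comparisons. The search repeatedly halves the search space by comparing with the middle element.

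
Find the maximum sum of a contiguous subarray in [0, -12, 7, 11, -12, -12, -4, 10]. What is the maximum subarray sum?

Using Kadane's algorithm on [0, -12, 7, 11, -12, -12, -4, 10]:

Scanning through the array:
Position 1 (value -12): max_ending_here = -12, max_so_far = 0
Position 2 (value 7): max_ending_here = 7, max_so_far = 7
Position 3 (value 11): max_ending_here = 18, max_so_far = 18
Position 4 (value -12): max_ending_here = 6, max_so_far = 18
Position 5 (value -12): max_ending_here = -6, max_so_far = 18
Position 6 (value -4): max_ending_here = -4, max_so_far = 18
Position 7 (value 10): max_ending_here = 10, max_so_far = 18

Maximum subarray: [7, 11]
Maximum sum: 18

The maximum subarray is [7, 11] with sum 18. This subarray runs from index 2 to index 3.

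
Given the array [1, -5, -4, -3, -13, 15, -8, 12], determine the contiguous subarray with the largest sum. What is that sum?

Using Kadane's algorithm on [1, -5, -4, -3, -13, 15, -8, 12]:

Scanning through the array:
Position 1 (value -5): max_ending_here = -4, max_so_far = 1
Position 2 (value -4): max_ending_here = -4, max_so_far = 1
Position 3 (value -3): max_ending_here = -3, max_so_far = 1
Position 4 (value -13): max_ending_here = -13, max_so_far = 1
Position 5 (value 15): max_ending_here = 15, max_so_far = 15
Position 6 (value -8): max_ending_here = 7, max_so_far = 15
Position 7 (value 12): max_ending_here = 19, max_so_far = 19

Maximum subarray: [15, -8, 12]
Maximum sum: 19

The maximum subarray is [15, -8, 12] with sum 19. This subarray runs from index 5 to index 7.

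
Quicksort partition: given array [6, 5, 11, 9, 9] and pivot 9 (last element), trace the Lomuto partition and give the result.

Lomuto partition with pivot = 9:

Initial array: [6, 5, 11, 9, 9]

arr[0]=6 <= 9: swap with position 0, array becomes [6, 5, 11, 9, 9]
arr[1]=5 <= 9: swap with position 1, array becomes [6, 5, 11, 9, 9]
arr[2]=11 > 9: no swap
arr[3]=9 <= 9: swap with position 2, array becomes [6, 5, 9, 11, 9]

Place pivot at position 3: [6, 5, 9, 9, 11]
Pivot position: 3

After partitioning with pivot 9, the array becomes [6, 5, 9, 9, 11]. The pivot is placed at index 3. All elements to the left of the pivot are <= 9, and all elements to the right are > 9.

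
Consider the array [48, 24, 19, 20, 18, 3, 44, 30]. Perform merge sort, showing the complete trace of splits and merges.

Merge sort trace:

Split: [48, 24, 19, 20, 18, 3, 44, 30] -> [48, 24, 19, 20] and [18, 3, 44, 30]
  Split: [48, 24, 19, 20] -> [48, 24] and [19, 20]
    Split: [48, 24] -> [48] and [24]
    Merge: [48] + [24] -> [24, 48]
    Split: [19, 20] -> [19] and [20]
    Merge: [19] + [20] -> [19, 20]
  Merge: [24, 48] + [19, 20] -> [19, 20, 24, 48]
  Split: [18, 3, 44, 30] -> [18, 3] and [44, 30]
    Split: [18, 3] -> [18] and [3]
    Merge: [18] + [3] -> [3, 18]
    Split: [44, 30] -> [44] and [30]
    Merge: [44] + [30] -> [30, 44]
  Merge: [3, 18] + [30, 44] -> [3, 18, 30, 44]
Merge: [19, 20, 24, 48] + [3, 18, 30, 44] -> [3, 18, 19, 20, 24, 30, 44, 48]

Final sorted array: [3, 18, 19, 20, 24, 30, 44, 48]

The merge sort proceeds by recursively splitting the array and merging sorted halves.
After all merges, the sorted array is [3, 18, 19, 20, 24, 30, 44, 48].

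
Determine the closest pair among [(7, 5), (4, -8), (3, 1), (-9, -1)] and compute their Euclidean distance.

Computing all pairwise distances among 4 points:

d((7, 5), (4, -8)) = 13.3417
d((7, 5), (3, 1)) = 5.6569 <-- minimum
d((7, 5), (-9, -1)) = 17.088
d((4, -8), (3, 1)) = 9.0554
d((4, -8), (-9, -1)) = 14.7648
d((3, 1), (-9, -1)) = 12.1655

Closest pair: (7, 5) and (3, 1) with distance 5.6569

The closest pair is (7, 5) and (3, 1) with Euclidean distance 5.6569. For 4 points, brute-force pairwise comparison is shown above. For large n, the divide-and-conquer algorithm (sort by x, recurse on halves, check the dividing strip) achieves O(n log n).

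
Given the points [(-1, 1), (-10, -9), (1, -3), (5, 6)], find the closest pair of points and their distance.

Computing all pairwise distances among 4 points:

d((-1, 1), (-10, -9)) = 13.4536
d((-1, 1), (1, -3)) = 4.4721 <-- minimum
d((-1, 1), (5, 6)) = 7.8102
d((-10, -9), (1, -3)) = 12.53
d((-10, -9), (5, 6)) = 21.2132
d((1, -3), (5, 6)) = 9.8489

Closest pair: (-1, 1) and (1, -3) with distance 4.4721

The closest pair is (-1, 1) and (1, -3) with Euclidean distance 4.4721. For 4 points, brute-force pairwise comparison is shown above. For large n, the divide-and-conquer algorithm (sort by x, recurse on halves, check the dividing strip) achieves O(n log n).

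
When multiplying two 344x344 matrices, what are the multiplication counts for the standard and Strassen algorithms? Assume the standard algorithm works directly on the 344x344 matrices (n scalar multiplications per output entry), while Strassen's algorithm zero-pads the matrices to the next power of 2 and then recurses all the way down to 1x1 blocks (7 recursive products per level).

Matrix multiplication for 344x344 matrices:

Strassen's algorithm requires power-of-2 dimensions. Pad 344x344 to 512x512 (next power of 2).

Standard algorithm: 344^3 = 40707584 multiplications
Strassen's algorithm: 7^(log2(512)) = 7^9 = 40353607 multiplications
Savings: 40707584 - 40353607 = 353977 multiplications

Standard: 40707584 multiplications (344^3). Strassen: 40353607 multiplications (7^9, after padding to 512x512). Strassen reduces 8 recursive multiplications to 7 at each level.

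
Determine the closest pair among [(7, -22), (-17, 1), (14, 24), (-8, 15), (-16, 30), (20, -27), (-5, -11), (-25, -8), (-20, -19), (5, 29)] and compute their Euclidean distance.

Computing all pairwise distances among 10 points:

d((7, -22), (-17, 1)) = 33.2415
d((7, -22), (14, 24)) = 46.5296
d((7, -22), (-8, 15)) = 39.9249
d((7, -22), (-16, 30)) = 56.8595
d((7, -22), (20, -27)) = 13.9284
d((7, -22), (-5, -11)) = 16.2788
d((7, -22), (-25, -8)) = 34.9285
d((7, -22), (-20, -19)) = 27.1662
d((7, -22), (5, 29)) = 51.0392
d((-17, 1), (14, 24)) = 38.6005
d((-17, 1), (-8, 15)) = 16.6433
d((-17, 1), (-16, 30)) = 29.0172
d((-17, 1), (20, -27)) = 46.4004
d((-17, 1), (-5, -11)) = 16.9706
d((-17, 1), (-25, -8)) = 12.0416
d((-17, 1), (-20, -19)) = 20.2237
d((-17, 1), (5, 29)) = 35.609
d((14, 24), (-8, 15)) = 23.7697
d((14, 24), (-16, 30)) = 30.5941
d((14, 24), (20, -27)) = 51.3517
d((14, 24), (-5, -11)) = 39.8246
d((14, 24), (-25, -8)) = 50.448
d((14, 24), (-20, -19)) = 54.8179
d((14, 24), (5, 29)) = 10.2956 <-- minimum
d((-8, 15), (-16, 30)) = 17.0
d((-8, 15), (20, -27)) = 50.4777
d((-8, 15), (-5, -11)) = 26.1725
d((-8, 15), (-25, -8)) = 28.6007
d((-8, 15), (-20, -19)) = 36.0555
d((-8, 15), (5, 29)) = 19.105
d((-16, 30), (20, -27)) = 67.4166
d((-16, 30), (-5, -11)) = 42.45
d((-16, 30), (-25, -8)) = 39.0512
d((-16, 30), (-20, -19)) = 49.163
d((-16, 30), (5, 29)) = 21.0238
d((20, -27), (-5, -11)) = 29.6816
d((20, -27), (-25, -8)) = 48.8467
d((20, -27), (-20, -19)) = 40.7922
d((20, -27), (5, 29)) = 57.9741
d((-5, -11), (-25, -8)) = 20.2237
d((-5, -11), (-20, -19)) = 17.0
d((-5, -11), (5, 29)) = 41.2311
d((-25, -8), (-20, -19)) = 12.083
d((-25, -8), (5, 29)) = 47.634
d((-20, -19), (5, 29)) = 54.1202

Closest pair: (14, 24) and (5, 29) with distance 10.2956

The closest pair is (14, 24) and (5, 29) with Euclidean distance 10.2956. For 10 points, brute-force pairwise comparison is shown above. For large n, the divide-and-conquer algorithm (sort by x, recurse on halves, check the dividing strip) achieves O(n log n).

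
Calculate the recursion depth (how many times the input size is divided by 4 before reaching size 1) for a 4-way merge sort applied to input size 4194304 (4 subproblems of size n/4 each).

For divide and conquer with division factor 4:

Problem sizes at each level:
Level 0: 4194304
Level 1: 1048576
Level 2: 262144
Level 3: 65536
Level 4: 16384
Level 5: 4096
Level 6: 1024
Level 7: 256
Level 8: 64
Level 9: 16
Level 10: 4
Level 11: 1

The root is level 0 and the size-1 base case is level 11 (the tree spans levels 0 through 11, i.e. 12 levels counting the root), so the depth is the number of divisions: log_4(4194304) = 11

The recursion tree depth is log_4(4194304) = 11. At each level, the problem size is divided by 4, so it takes 11 divisions to reduce to a base case of size 1. The algorithm makes 4 recursive calls at each level.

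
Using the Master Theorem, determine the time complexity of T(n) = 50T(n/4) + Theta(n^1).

Master Theorem for T(n) = 50T(n/4) + O(n^1):

a = 50, b = 4, c = 1
log_b(a) = log_4(50) = 2.8219

Case 1: c = 1 < log_4(50) = 2.8219
T(n) = O(n^(log_4 50))

For T(n) = 50T(n/4) + O(n^1): log_4(50) = 2.8219. This is Case 1 of the Master Theorem (c < log_b(a), work dominated by leaves), giving O(n^(log_4 50)).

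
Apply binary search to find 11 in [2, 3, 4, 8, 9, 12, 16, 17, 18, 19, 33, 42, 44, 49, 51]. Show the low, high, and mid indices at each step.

Binary search for 11 in [2, 3, 4, 8, 9, 12, 16, 17, 18, 19, 33, 42, 44, 49, 51]:

lo=0, hi=14, mid=7, arr[mid]=17 -> 17 > 11, search left half
lo=0, hi=6, mid=3, arr[mid]=8 -> 8 < 11, search right half
lo=4, hi=6, mid=5, arr[mid]=12 -> 12 > 11, search left half
lo=4, hi=4, mid=4, arr[mid]=9 -> 9 < 11, search right half
lo=5 > hi=4, target 11 not found

Binary search determines that 11 is not in the array after 4 comparisons. The search space was exhausted without finding the target.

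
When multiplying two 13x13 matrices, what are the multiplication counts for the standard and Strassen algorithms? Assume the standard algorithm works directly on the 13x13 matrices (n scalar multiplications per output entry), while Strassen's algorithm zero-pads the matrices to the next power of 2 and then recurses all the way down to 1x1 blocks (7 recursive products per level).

Matrix multiplication for 13x13 matrices:

Strassen's algorithm requires power-of-2 dimensions. Pad 13x13 to 16x16 (next power of 2).

Standard algorithm: 13^3 = 2197 multiplications
Strassen's algorithm: 7^(log2(16)) = 7^4 = 2401 multiplications
Difference: 2197 - 2401 = -204 (Strassen uses MORE here due to padding overhead — for small or just-over-power-of-2 n, padding can outweigh the per-level savings)

Standard: 2197 multiplications (13^3). Strassen: 2401 multiplications (7^4, after padding to 16x16). Strassen reduces 8 recursive multiplications to 7 at each level.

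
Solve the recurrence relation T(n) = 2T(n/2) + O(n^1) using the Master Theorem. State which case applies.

Master Theorem for T(n) = 2T(n/2) + O(n^1):

a = 2, b = 2, c = 1
log_b(a) = log_2(2) = 1.0000

Case 2: c = 1 = log_2(2) = 1.0000
T(n) = O(n^1 log n) = O(n log n)

For T(n) = 2T(n/2) + O(n^1): log_2(2) = 1.0000. This is Case 2 of the Master Theorem (c = log_b(a), equal work at all levels), giving O(n log n).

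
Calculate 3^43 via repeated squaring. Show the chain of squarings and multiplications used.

Computing 3^43 by squaring (build up from 3^1; each line after the first costs one multiplication):

3^1 = 3
3^2 = (3^1)^2 = 3^2 = 9
3^4 = (3^2)^2 = 9^2 = 81
3^5 = 3 * 3^4 = 3 * 81 = 243
3^10 = (3^5)^2 = 243^2 = 59049
3^20 = (3^10)^2 = 59049^2 = 3486784401
3^21 = 3 * 3^20 = 3 * 3486784401 = 10460353203
3^42 = (3^21)^2 = 10460353203^2 = 109418989131512359209
3^43 = 3 * 3^42 = 3 * 109418989131512359209 = 328256967394537077627

Result: 328256967394537077627
Multiplications needed: 8 (8 lines after 3^1)

3^43 = 328256967394537077627. Using exponentiation by squaring, this requires 8 multiplications. The key idea: if the exponent is even, square the half-power; if odd, multiply by the base once.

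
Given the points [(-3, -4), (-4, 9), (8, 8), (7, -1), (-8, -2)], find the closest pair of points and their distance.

Computing all pairwise distances among 5 points:

d((-3, -4), (-4, 9)) = 13.0384
d((-3, -4), (8, 8)) = 16.2788
d((-3, -4), (7, -1)) = 10.4403
d((-3, -4), (-8, -2)) = 5.3852 <-- minimum
d((-4, 9), (8, 8)) = 12.0416
d((-4, 9), (7, -1)) = 14.8661
d((-4, 9), (-8, -2)) = 11.7047
d((8, 8), (7, -1)) = 9.0554
d((8, 8), (-8, -2)) = 18.868
d((7, -1), (-8, -2)) = 15.0333

Closest pair: (-3, -4) and (-8, -2) with distance 5.3852

The closest pair is (-3, -4) and (-8, -2) with Euclidean distance 5.3852. For 5 points, brute-force pairwise comparison is shown above. For large n, the divide-and-conquer algorithm (sort by x, recurse on halves, check the dividing strip) achieves O(n log n).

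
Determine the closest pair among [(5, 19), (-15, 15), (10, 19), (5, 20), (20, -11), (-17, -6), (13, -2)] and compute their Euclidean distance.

Computing all pairwise distances among 7 points:

d((5, 19), (-15, 15)) = 20.3961
d((5, 19), (10, 19)) = 5.0
d((5, 19), (5, 20)) = 1.0 <-- minimum
d((5, 19), (20, -11)) = 33.541
d((5, 19), (-17, -6)) = 33.3017
d((5, 19), (13, -2)) = 22.4722
d((-15, 15), (10, 19)) = 25.318
d((-15, 15), (5, 20)) = 20.6155
d((-15, 15), (20, -11)) = 43.6005
d((-15, 15), (-17, -6)) = 21.095
d((-15, 15), (13, -2)) = 32.7567
d((10, 19), (5, 20)) = 5.099
d((10, 19), (20, -11)) = 31.6228
d((10, 19), (-17, -6)) = 36.7967
d((10, 19), (13, -2)) = 21.2132
d((5, 20), (20, -11)) = 34.4384
d((5, 20), (-17, -6)) = 34.0588
d((5, 20), (13, -2)) = 23.4094
d((20, -11), (-17, -6)) = 37.3363
d((20, -11), (13, -2)) = 11.4018
d((-17, -6), (13, -2)) = 30.2655

Closest pair: (5, 19) and (5, 20) with distance 1.0

The closest pair is (5, 19) and (5, 20) with Euclidean distance 1.0. For 7 points, brute-force pairwise comparison is shown above. For large n, the divide-and-conquer algorithm (sort by x, recurse on halves, check the dividing strip) achieves O(n log n).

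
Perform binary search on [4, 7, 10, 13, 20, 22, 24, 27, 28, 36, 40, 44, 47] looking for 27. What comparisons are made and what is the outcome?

Binary search for 27 in [4, 7, 10, 13, 20, 22, 24, 27, 28, 36, 40, 44, 47]:

lo=0, hi=12, mid=6, arr[mid]=24 -> 24 < 27, search right half
lo=7, hi=12, mid=9, arr[mid]=36 -> 36 > 27, search left half
lo=7, hi=8, mid=7, arr[mid]=27 -> Found target at index 7!

Binary search finds 27 at index 7 after 3 comparisons. The search repeatedly halves the search space by comparing with the middle element.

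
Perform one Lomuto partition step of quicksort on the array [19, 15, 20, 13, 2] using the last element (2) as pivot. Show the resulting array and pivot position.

Lomuto partition with pivot = 2:

Initial array: [19, 15, 20, 13, 2]

arr[0]=19 > 2: no swap
arr[1]=15 > 2: no swap
arr[2]=20 > 2: no swap
arr[3]=13 > 2: no swap

Place pivot at position 0: [2, 15, 20, 13, 19]
Pivot position: 0

After partitioning with pivot 2, the array becomes [2, 15, 20, 13, 19]. The pivot is placed at index 0. All elements to the left of the pivot are <= 2, and all elements to the right are > 2.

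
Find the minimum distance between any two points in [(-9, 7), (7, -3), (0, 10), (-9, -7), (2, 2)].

Computing all pairwise distances among 5 points:

d((-9, 7), (7, -3)) = 18.868
d((-9, 7), (0, 10)) = 9.4868
d((-9, 7), (-9, -7)) = 14.0
d((-9, 7), (2, 2)) = 12.083
d((7, -3), (0, 10)) = 14.7648
d((7, -3), (-9, -7)) = 16.4924
d((7, -3), (2, 2)) = 7.0711 <-- minimum
d((0, 10), (-9, -7)) = 19.2354
d((0, 10), (2, 2)) = 8.2462
d((-9, -7), (2, 2)) = 14.2127

Closest pair: (7, -3) and (2, 2) with distance 7.0711

The closest pair is (7, -3) and (2, 2) with Euclidean distance 7.0711. For 5 points, brute-force pairwise comparison is shown above. For large n, the divide-and-conquer algorithm (sort by x, recurse on halves, check the dividing strip) achieves O(n log n).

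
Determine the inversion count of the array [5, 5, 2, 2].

Finding inversions in [5, 5, 2, 2]:

(0, 2): arr[0]=5 > arr[2]=2
(0, 3): arr[0]=5 > arr[3]=2
(1, 2): arr[1]=5 > arr[2]=2
(1, 3): arr[1]=5 > arr[3]=2

Total inversions: 4

The array has 4 inversion(s): (0,2), (0,3), (1,2), (1,3). Each pair (i,j) satisfies i < j and arr[i] > arr[j].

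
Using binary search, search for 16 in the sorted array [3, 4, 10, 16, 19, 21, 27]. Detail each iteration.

Binary search for 16 in [3, 4, 10, 16, 19, 21, 27]:

lo=0, hi=6, mid=3, arr[mid]=16 -> Found target at index 3!

Binary search finds 16 at index 3 after 1 comparisons. The search repeatedly halves the search space by comparing with the middle element.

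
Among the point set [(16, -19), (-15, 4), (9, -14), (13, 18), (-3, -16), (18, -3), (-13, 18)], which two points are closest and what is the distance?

Computing all pairwise distances among 7 points:

d((16, -19), (-15, 4)) = 38.6005
d((16, -19), (9, -14)) = 8.6023 <-- minimum
d((16, -19), (13, 18)) = 37.1214
d((16, -19), (-3, -16)) = 19.2354
d((16, -19), (18, -3)) = 16.1245
d((16, -19), (-13, 18)) = 47.0106
d((-15, 4), (9, -14)) = 30.0
d((-15, 4), (13, 18)) = 31.305
d((-15, 4), (-3, -16)) = 23.3238
d((-15, 4), (18, -3)) = 33.7343
d((-15, 4), (-13, 18)) = 14.1421
d((9, -14), (13, 18)) = 32.249
d((9, -14), (-3, -16)) = 12.1655
d((9, -14), (18, -3)) = 14.2127
d((9, -14), (-13, 18)) = 38.833
d((13, 18), (-3, -16)) = 37.5766
d((13, 18), (18, -3)) = 21.587
d((13, 18), (-13, 18)) = 26.0
d((-3, -16), (18, -3)) = 24.6982
d((-3, -16), (-13, 18)) = 35.4401
d((18, -3), (-13, 18)) = 37.4433

Closest pair: (16, -19) and (9, -14) with distance 8.6023

The closest pair is (16, -19) and (9, -14) with Euclidean distance 8.6023. For 7 points, brute-force pairwise comparison is shown above. For large n, the divide-and-conquer algorithm (sort by x, recurse on halves, check the dividing strip) achieves O(n log n).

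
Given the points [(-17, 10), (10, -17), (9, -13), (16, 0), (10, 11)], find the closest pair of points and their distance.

Computing all pairwise distances among 5 points:

d((-17, 10), (10, -17)) = 38.1838
d((-17, 10), (9, -13)) = 34.7131
d((-17, 10), (16, 0)) = 34.4819
d((-17, 10), (10, 11)) = 27.0185
d((10, -17), (9, -13)) = 4.1231 <-- minimum
d((10, -17), (16, 0)) = 18.0278
d((10, -17), (10, 11)) = 28.0
d((9, -13), (16, 0)) = 14.7648
d((9, -13), (10, 11)) = 24.0208
d((16, 0), (10, 11)) = 12.53

Closest pair: (10, -17) and (9, -13) with distance 4.1231

The closest pair is (10, -17) and (9, -13) with Euclidean distance 4.1231. For 5 points, brute-force pairwise comparison is shown above. For large n, the divide-and-conquer algorithm (sort by x, recurse on halves, check the dividing strip) achieves O(n log n).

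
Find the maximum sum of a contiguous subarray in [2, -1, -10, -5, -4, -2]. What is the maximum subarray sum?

Using Kadane's algorithm on [2, -1, -10, -5, -4, -2]:

Scanning through the array:
Position 1 (value -1): max_ending_here = 1, max_so_far = 2
Position 2 (value -10): max_ending_here = -9, max_so_far = 2
Position 3 (value -5): max_ending_here = -5, max_so_far = 2
Position 4 (value -4): max_ending_here = -4, max_so_far = 2
Position 5 (value -2): max_ending_here = -2, max_so_far = 2

Maximum subarray: [2]
Maximum sum: 2

The maximum subarray is [2] with sum 2. This subarray runs from index 0 to index 0.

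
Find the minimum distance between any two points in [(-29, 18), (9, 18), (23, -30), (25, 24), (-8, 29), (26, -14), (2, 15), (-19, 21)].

Computing all pairwise distances among 8 points:

d((-29, 18), (9, 18)) = 38.0
d((-29, 18), (23, -30)) = 70.7672
d((-29, 18), (25, 24)) = 54.3323
d((-29, 18), (-8, 29)) = 23.7065
d((-29, 18), (26, -14)) = 63.6318
d((-29, 18), (2, 15)) = 31.1448
d((-29, 18), (-19, 21)) = 10.4403
d((9, 18), (23, -30)) = 50.0
d((9, 18), (25, 24)) = 17.088
d((9, 18), (-8, 29)) = 20.2485
d((9, 18), (26, -14)) = 36.2353
d((9, 18), (2, 15)) = 7.6158 <-- minimum
d((9, 18), (-19, 21)) = 28.1603
d((23, -30), (25, 24)) = 54.037
d((23, -30), (-8, 29)) = 66.6483
d((23, -30), (26, -14)) = 16.2788
d((23, -30), (2, 15)) = 49.6588
d((23, -30), (-19, 21)) = 66.0681
d((25, 24), (-8, 29)) = 33.3766
d((25, 24), (26, -14)) = 38.0132
d((25, 24), (2, 15)) = 24.6982
d((25, 24), (-19, 21)) = 44.1022
d((-8, 29), (26, -14)) = 54.8179
d((-8, 29), (2, 15)) = 17.2047
d((-8, 29), (-19, 21)) = 13.6015
d((26, -14), (2, 15)) = 37.6431
d((26, -14), (-19, 21)) = 57.0088
d((2, 15), (-19, 21)) = 21.8403

Closest pair: (9, 18) and (2, 15) with distance 7.6158

The closest pair is (9, 18) and (2, 15) with Euclidean distance 7.6158. For 8 points, brute-force pairwise comparison is shown above. For large n, the divide-and-conquer algorithm (sort by x, recurse on halves, check the dividing strip) achieves O(n log n).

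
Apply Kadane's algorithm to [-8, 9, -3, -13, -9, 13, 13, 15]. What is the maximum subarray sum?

Using Kadane's algorithm on [-8, 9, -3, -13, -9, 13, 13, 15]:

Scanning through the array:
Position 1 (value 9): max_ending_here = 9, max_so_far = 9
Position 2 (value -3): max_ending_here = 6, max_so_far = 9
Position 3 (value -13): max_ending_here = -7, max_so_far = 9
Position 4 (value -9): max_ending_here = -9, max_so_far = 9
Position 5 (value 13): max_ending_here = 13, max_so_far = 13
Position 6 (value 13): max_ending_here = 26, max_so_far = 26
Position 7 (value 15): max_ending_here = 41, max_so_far = 41

Maximum subarray: [13, 13, 15]
Maximum sum: 41

The maximum subarray is [13, 13, 15] with sum 41. This subarray runs from index 5 to index 7.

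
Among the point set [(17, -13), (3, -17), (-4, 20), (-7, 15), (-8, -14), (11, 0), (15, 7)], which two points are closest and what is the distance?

Computing all pairwise distances among 7 points:

d((17, -13), (3, -17)) = 14.5602
d((17, -13), (-4, 20)) = 39.1152
d((17, -13), (-7, 15)) = 36.8782
d((17, -13), (-8, -14)) = 25.02
d((17, -13), (11, 0)) = 14.3178
d((17, -13), (15, 7)) = 20.0998
d((3, -17), (-4, 20)) = 37.6563
d((3, -17), (-7, 15)) = 33.5261
d((3, -17), (-8, -14)) = 11.4018
d((3, -17), (11, 0)) = 18.7883
d((3, -17), (15, 7)) = 26.8328
d((-4, 20), (-7, 15)) = 5.831 <-- minimum
d((-4, 20), (-8, -14)) = 34.2345
d((-4, 20), (11, 0)) = 25.0
d((-4, 20), (15, 7)) = 23.0217
d((-7, 15), (-8, -14)) = 29.0172
d((-7, 15), (11, 0)) = 23.4307
d((-7, 15), (15, 7)) = 23.4094
d((-8, -14), (11, 0)) = 23.6008
d((-8, -14), (15, 7)) = 31.1448
d((11, 0), (15, 7)) = 8.0623

Closest pair: (-4, 20) and (-7, 15) with distance 5.831

The closest pair is (-4, 20) and (-7, 15) with Euclidean distance 5.831. For 7 points, brute-force pairwise comparison is shown above. For large n, the divide-and-conquer algorithm (sort by x, recurse on halves, check the dividing strip) achieves O(n log n).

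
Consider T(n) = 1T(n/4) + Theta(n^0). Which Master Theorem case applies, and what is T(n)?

Master Theorem for T(n) = 1T(n/4) + O(n^0):

a = 1, b = 4, c = 0
log_b(a) = log_4(1) = 0.0000

Case 2: c = 0 = log_4(1) = 0.0000
T(n) = O(n^0 log n) = O(log n)

For T(n) = 1T(n/4) + O(n^0): log_4(1) = 0.0000. This is Case 2 of the Master Theorem (c = log_b(a), equal work at all levels), giving O(log n).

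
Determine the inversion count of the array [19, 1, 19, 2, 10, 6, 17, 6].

Finding inversions in [19, 1, 19, 2, 10, 6, 17, 6]:

(0, 1): arr[0]=19 > arr[1]=1
(0, 3): arr[0]=19 > arr[3]=2
(0, 4): arr[0]=19 > arr[4]=10
(0, 5): arr[0]=19 > arr[5]=6
(0, 6): arr[0]=19 > arr[6]=17
(0, 7): arr[0]=19 > arr[7]=6
(2, 3): arr[2]=19 > arr[3]=2
(2, 4): arr[2]=19 > arr[4]=10
(2, 5): arr[2]=19 > arr[5]=6
(2, 6): arr[2]=19 > arr[6]=17
(2, 7): arr[2]=19 > arr[7]=6
(4, 5): arr[4]=10 > arr[5]=6
(4, 7): arr[4]=10 > arr[7]=6
(6, 7): arr[6]=17 > arr[7]=6

Total inversions: 14

The array has 14 inversion(s): (0,1), (0,3), (0,4), (0,5), (0,6), (0,7), (2,3), (2,4), (2,5), (2,6), (2,7), (4,5), (4,7), (6,7). Each pair (i,j) satisfies i < j and arr[i] > arr[j].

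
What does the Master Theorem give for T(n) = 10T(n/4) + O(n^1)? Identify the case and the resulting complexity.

Master Theorem for T(n) = 10T(n/4) + O(n^1):

a = 10, b = 4, c = 1
log_b(a) = log_4(10) = 1.6610

Case 1: c = 1 < log_4(10) = 1.6610
T(n) = O(n^(log_4 10))

For T(n) = 10T(n/4) + O(n^1): log_4(10) = 1.6610. This is Case 1 of the Master Theorem (c < log_b(a), work dominated by leaves), giving O(n^(log_4 10)).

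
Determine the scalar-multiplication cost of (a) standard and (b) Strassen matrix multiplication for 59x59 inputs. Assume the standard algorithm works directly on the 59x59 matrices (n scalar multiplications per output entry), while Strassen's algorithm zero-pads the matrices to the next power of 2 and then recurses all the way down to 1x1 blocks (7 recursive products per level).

Matrix multiplication for 59x59 matrices:

Strassen's algorithm requires power-of-2 dimensions. Pad 59x59 to 64x64 (next power of 2).

Standard algorithm: 59^3 = 205379 multiplications
Strassen's algorithm: 7^(log2(64)) = 7^6 = 117649 multiplications
Savings: 205379 - 117649 = 87730 multiplications

Standard: 205379 multiplications (59^3). Strassen: 117649 multiplications (7^6, after padding to 64x64). Strassen reduces 8 recursive multiplications to 7 at each level.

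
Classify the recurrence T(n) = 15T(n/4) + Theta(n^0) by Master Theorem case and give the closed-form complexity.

Master Theorem for T(n) = 15T(n/4) + O(n^0):

a = 15, b = 4, c = 0
log_b(a) = log_4(15) = 1.9534

Case 1: c = 0 < log_4(15) = 1.9534
T(n) = O(n^(log_4 15))

For T(n) = 15T(n/4) + O(n^0): log_4(15) = 1.9534. This is Case 1 of the Master Theorem (c < log_b(a), work dominated by leaves), giving O(n^(log_4 15)).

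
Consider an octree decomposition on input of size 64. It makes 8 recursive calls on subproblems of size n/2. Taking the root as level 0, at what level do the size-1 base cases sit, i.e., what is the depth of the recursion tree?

For divide and conquer with division factor 2:

Problem sizes at each level:
Level 0: 64
Level 1: 32
Level 2: 16
Level 3: 8
Level 4: 4
Level 5: 2
Level 6: 1

The root is level 0 and the size-1 base case is level 6 (the tree spans levels 0 through 6, i.e. 7 levels counting the root), so the depth is the number of divisions: log_2(64) = 6

The recursion tree depth is log_2(64) = 6. At each level, the problem size is divided by 2, so it takes 6 divisions to reduce to a base case of size 1. The algorithm makes 8 recursive calls at each level.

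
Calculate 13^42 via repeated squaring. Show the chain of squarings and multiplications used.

Computing 13^42 by squaring (build up from 13^1; each line after the first costs one multiplication):

13^1 = 13
13^2 = (13^1)^2 = 13^2 = 169
13^4 = (13^2)^2 = 169^2 = 28561
13^5 = 13 * 13^4 = 13 * 28561 = 371293
13^10 = (13^5)^2 = 371293^2 = 137858491849
13^20 = (13^10)^2 = 137858491849^2 = 19004963774880799438801
13^21 = 13 * 13^20 = 13 * 19004963774880799438801 = 247064529073450392704413
13^42 = (13^21)^2 = 247064529073450392704413^2 = 61040881526285814362156628321386486455989674569

Result: 61040881526285814362156628321386486455989674569
Multiplications needed: 7 (7 lines after 13^1)

13^42 = 61040881526285814362156628321386486455989674569. Using exponentiation by squaring, this requires 7 multiplications. The key idea: if the exponent is even, square the half-power; if odd, multiply by the base once.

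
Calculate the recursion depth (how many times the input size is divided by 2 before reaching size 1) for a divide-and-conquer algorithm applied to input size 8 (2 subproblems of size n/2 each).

For divide and conquer with division factor 2:

Problem sizes at each level:
Level 0: 8
Level 1: 4
Level 2: 2
Level 3: 1

The root is level 0 and the size-1 base case is level 3 (the tree spans levels 0 through 3, i.e. 4 levels counting the root), so the depth is the number of divisions: log_2(8) = 3

The recursion tree depth is log_2(8) = 3. At each level, the problem size is divided by 2, so it takes 3 divisions to reduce to a base case of size 1. The algorithm makes 2 recursive calls at each level.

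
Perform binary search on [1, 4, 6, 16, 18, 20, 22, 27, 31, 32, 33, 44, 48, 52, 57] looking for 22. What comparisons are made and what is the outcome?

Binary search for 22 in [1, 4, 6, 16, 18, 20, 22, 27, 31, 32, 33, 44, 48, 52, 57]:

lo=0, hi=14, mid=7, arr[mid]=27 -> 27 > 22, search left half
lo=0, hi=6, mid=3, arr[mid]=16 -> 16 < 22, search right half
lo=4, hi=6, mid=5, arr[mid]=20 -> 20 < 22, search right half
lo=6, hi=6, mid=6, arr[mid]=22 -> Found target at index 6!

Binary search finds 22 at index 6 after 4 comparisons. The search repeatedly halves the search space by comparing with the middle element.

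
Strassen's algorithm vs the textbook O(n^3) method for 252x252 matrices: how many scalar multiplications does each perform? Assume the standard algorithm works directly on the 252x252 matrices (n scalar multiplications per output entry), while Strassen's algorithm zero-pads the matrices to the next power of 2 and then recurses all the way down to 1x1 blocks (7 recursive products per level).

Matrix multiplication for 252x252 matrices:

Strassen's algorithm requires power-of-2 dimensions. Pad 252x252 to 256x256 (next power of 2).

Standard algorithm: 252^3 = 16003008 multiplications
Strassen's algorithm: 7^(log2(256)) = 7^8 = 5764801 multiplications
Savings: 16003008 - 5764801 = 10238207 multiplications

Standard: 16003008 multiplications (252^3). Strassen: 5764801 multiplications (7^8, after padding to 256x256). Strassen reduces 8 recursive multiplications to 7 at each level.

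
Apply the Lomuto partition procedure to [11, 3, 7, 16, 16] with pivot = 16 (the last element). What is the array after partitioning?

Lomuto partition with pivot = 16:

Initial array: [11, 3, 7, 16, 16]

arr[0]=11 <= 16: swap with position 0, array becomes [11, 3, 7, 16, 16]
arr[1]=3 <= 16: swap with position 1, array becomes [11, 3, 7, 16, 16]
arr[2]=7 <= 16: swap with position 2, array becomes [11, 3, 7, 16, 16]
arr[3]=16 <= 16: swap with position 3, array becomes [11, 3, 7, 16, 16]

Place pivot at position 4: [11, 3, 7, 16, 16]
Pivot position: 4

After partitioning with pivot 16, the array becomes [11, 3, 7, 16, 16]. The pivot is placed at index 4. All elements to the left of the pivot are <= 16, and all elements to the right are > 16.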